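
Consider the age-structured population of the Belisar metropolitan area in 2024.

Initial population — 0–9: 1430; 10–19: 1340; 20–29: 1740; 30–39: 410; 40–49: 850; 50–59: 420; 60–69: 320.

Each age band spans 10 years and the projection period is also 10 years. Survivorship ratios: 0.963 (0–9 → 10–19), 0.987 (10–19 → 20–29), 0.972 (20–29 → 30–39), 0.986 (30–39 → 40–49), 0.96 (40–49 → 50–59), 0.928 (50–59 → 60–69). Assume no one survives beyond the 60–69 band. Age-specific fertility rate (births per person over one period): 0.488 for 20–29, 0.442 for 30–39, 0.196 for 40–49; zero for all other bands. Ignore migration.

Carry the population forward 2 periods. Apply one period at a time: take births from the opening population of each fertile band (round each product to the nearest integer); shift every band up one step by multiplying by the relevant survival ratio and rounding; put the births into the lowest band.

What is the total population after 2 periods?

(Bands numbered youngest = 1 to oldest = 7.)
After projecting period 1:
Births: 1740 × 0.488 = 849  |  410 × 0.442 = 181  |  850 × 0.196 = 167 → total 1197
Band 2: 1430 × 0.963 = 1377
Band 3: 1340 × 0.987 = 1323
Band 4: 1740 × 0.972 = 1691
Band 5: 410 × 0.986 = 404
Band 6: 850 × 0.96 = 816
Band 7: 420 × 0.928 = 390
Giving 1197 / 1377 / 1323 / 1691 / 404 / 816 / 390.
After projecting period 2:
Births: 1323 × 0.488 = 646  |  1691 × 0.442 = 747  |  404 × 0.196 = 79 → total 1472
Band 2: 1197 × 0.963 = 1153
Band 3: 1377 × 0.987 = 1359
Band 4: 1323 × 0.972 = 1286
Band 5: 1691 × 0.986 = 1667
Band 6: 404 × 0.96 = 388
Band 7: 816 × 0.928 = 757
Giving 1472 / 1153 / 1359 / 1286 / 1667 / 388 / 757.
Total after period 2: 1472 + 1153 + 1359 + 1286 + 1667 + 388 + 757 = 8082

8082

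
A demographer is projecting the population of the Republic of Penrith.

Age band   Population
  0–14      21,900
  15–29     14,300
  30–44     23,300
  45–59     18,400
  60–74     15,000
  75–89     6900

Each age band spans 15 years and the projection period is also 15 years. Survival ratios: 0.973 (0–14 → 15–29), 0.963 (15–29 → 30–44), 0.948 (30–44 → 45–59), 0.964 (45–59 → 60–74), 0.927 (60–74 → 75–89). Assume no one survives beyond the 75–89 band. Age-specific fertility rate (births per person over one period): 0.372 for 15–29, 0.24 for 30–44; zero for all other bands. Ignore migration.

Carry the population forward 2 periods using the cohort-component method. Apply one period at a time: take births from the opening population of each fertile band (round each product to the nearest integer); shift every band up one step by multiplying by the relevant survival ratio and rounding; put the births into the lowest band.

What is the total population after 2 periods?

93161

Let group 1 be 0–14 through group 6 = 75–89.
Period 1.
Births: 14300 * 0.372 = 5320 ; 23300 * 0.24 = 5592 — total 10912
Group 2: 21900 * 0.973 = 21309
Group 3: 14300 * 0.963 = 13771
Group 4: 23300 * 0.948 = 22088
Group 5: 18400 * 0.964 = 17738
Group 6: 15000 * 0.927 = 13905
→ [10912, 21309, 13771, 22088, 17738, 13905]
Period 2.
Births: 21309 * 0.372 = 7927 ; 13771 * 0.24 = 3305 — total 11232
Group 2: 10912 * 0.973 = 10617
Group 3: 21309 * 0.963 = 20521
Group 4: 13771 * 0.948 = 13055
Group 5: 22088 * 0.964 = 21293
Group 6: 17738 * 0.927 = 16443
→ [11232, 10617, 20521, 13055, 21293, 16443]
Total after period 2: 11232 + 10617 + 20521 + 13055 + 21293 + 16443 = 93161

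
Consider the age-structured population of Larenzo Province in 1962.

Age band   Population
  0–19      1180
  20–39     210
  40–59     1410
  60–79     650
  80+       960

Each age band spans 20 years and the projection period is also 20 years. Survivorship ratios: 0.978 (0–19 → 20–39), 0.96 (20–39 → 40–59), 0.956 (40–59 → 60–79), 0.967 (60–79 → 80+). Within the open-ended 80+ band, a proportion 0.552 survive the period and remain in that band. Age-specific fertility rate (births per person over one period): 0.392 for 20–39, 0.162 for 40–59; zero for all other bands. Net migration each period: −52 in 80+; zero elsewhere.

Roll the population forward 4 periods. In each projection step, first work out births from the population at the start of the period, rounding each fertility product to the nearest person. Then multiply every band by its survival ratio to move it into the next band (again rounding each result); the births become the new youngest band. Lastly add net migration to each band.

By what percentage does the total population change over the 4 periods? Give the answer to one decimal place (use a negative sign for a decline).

Period 1.
Births: 210 × 0.392 = 82, 1410 × 0.162 = 228 ⇒ total 310
20–39: 1180 × 0.978 = 1154
40–59: 210 × 0.96 = 202
60–79: 1410 × 0.956 = 1348
80+: 650 × 0.967 + 960 × 0.552 = 629 + 530 = 1159
Net migration: 80+ − 52 → 1107
Population now: 0–19=310, 20–39=1154, 40–59=202, 60–79=1348, 80+=1107
Period 2.
Births: 1154 × 0.392 = 452, 202 × 0.162 = 33 ⇒ total 485
20–39: 310 × 0.978 = 303
40–59: 1154 × 0.96 = 1108
60–79: 202 × 0.956 = 193
80+: 1348 × 0.967 + 1107 × 0.552 = 1304 + 611 = 1915
Net migration: 80+ − 52 → 1863
Population now: 0–19=485, 20–39=303, 40–59=1108, 60–79=193, 80+=1863
Period 3.
Births: 303 × 0.392 = 119, 1108 × 0.162 = 179 ⇒ total 298
20–39: 485 × 0.978 = 474
40–59: 303 × 0.96 = 291
60–79: 1108 × 0.956 = 1059
80+: 193 × 0.967 + 1863 × 0.552 = 187 + 1028 = 1215
Net migration: 80+ − 52 → 1163
Population now: 0–19=298, 20–39=474, 40–59=291, 60–79=1059, 80+=1163
Period 4.
Births: 474 × 0.392 = 186, 291 × 0.162 = 47 ⇒ total 233
20–39: 298 × 0.978 = 291
40–59: 474 × 0.96 = 455
60–79: 291 × 0.956 = 278
80+: 1059 × 0.967 + 1163 × 0.552 = 1024 + 642 = 1666
Net migration: 80+ − 52 → 1614
Population now: 0–19=233, 20–39=291, 40–59=455, 60–79=278, 80+=1614
Total: 4410 → 2871; change = -1539; percentage change = -34.9%

-34.9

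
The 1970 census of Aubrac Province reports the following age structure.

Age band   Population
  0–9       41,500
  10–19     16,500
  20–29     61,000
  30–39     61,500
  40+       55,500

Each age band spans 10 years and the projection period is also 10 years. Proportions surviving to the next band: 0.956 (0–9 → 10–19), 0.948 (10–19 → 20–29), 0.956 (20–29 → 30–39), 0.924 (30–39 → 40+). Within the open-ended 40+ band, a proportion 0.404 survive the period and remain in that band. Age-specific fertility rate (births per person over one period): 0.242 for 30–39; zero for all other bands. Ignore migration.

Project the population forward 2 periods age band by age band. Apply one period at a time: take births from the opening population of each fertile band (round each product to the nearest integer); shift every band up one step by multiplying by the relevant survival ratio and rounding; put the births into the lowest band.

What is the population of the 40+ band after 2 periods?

85900

Call the bands 1 to 5, youngest first.
[period 1]
Births: 61500 × 0.242 = 14883
Band 2: 41500 × 0.956 = 39674
Band 3: 16500 × 0.948 = 15642
Band 4: 61000 × 0.956 = 58316
Band 5: 61500 × 0.924 + 55500 × 0.404 = 56826 + 22422 = 79248
Giving 14883 / 39674 / 15642 / 58316 / 79248.
[period 2]
Births: 58316 × 0.242 = 14112
Band 2: 14883 × 0.956 = 14228
Band 3: 39674 × 0.948 = 37611
Band 4: 15642 × 0.956 = 14954
Band 5: 58316 × 0.924 + 79248 × 0.404 = 53884 + 32016 = 85900
Giving 14112 / 14228 / 37611 / 14954 / 85900.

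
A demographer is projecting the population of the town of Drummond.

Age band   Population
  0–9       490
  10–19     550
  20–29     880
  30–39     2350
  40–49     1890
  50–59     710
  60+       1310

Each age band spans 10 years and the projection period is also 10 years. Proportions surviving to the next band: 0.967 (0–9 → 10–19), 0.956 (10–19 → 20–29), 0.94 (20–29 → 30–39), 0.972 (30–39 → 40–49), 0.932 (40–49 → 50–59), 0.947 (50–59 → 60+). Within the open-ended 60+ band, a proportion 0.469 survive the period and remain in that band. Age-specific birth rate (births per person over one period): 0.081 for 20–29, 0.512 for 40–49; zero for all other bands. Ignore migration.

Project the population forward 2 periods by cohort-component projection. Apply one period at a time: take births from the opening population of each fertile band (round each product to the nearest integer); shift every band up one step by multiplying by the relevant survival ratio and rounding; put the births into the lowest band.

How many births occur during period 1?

Period 1.
Births: 880 × 0.081 = 71  |  1890 × 0.512 = 968 → 1039
10–19: 490 × 0.967 = 474
20–29: 550 × 0.956 = 526
30–39: 880 × 0.94 = 827
40–49: 2350 × 0.972 = 2284
50–59: 1890 × 0.932 = 1761
60+: 710 × 0.947 + 1310 × 0.469 = 672 + 614 = 1286
Giving 1039 / 474 / 526 / 827 / 2284 / 1761 / 1286.

1039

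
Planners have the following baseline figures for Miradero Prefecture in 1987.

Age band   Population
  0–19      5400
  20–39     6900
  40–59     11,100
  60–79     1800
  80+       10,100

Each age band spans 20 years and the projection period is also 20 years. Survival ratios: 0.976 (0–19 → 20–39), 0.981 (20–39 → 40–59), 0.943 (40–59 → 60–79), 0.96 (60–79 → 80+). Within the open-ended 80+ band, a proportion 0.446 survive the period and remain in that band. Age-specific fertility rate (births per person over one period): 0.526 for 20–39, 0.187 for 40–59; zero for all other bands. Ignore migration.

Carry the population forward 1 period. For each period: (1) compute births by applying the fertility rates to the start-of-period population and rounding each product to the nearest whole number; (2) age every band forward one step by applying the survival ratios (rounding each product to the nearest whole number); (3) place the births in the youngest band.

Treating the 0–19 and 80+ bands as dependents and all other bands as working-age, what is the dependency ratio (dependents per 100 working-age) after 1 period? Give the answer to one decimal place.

Period 1:
Births: 6900 × 0.526 = 3629, 11100 × 0.187 = 2076 ⇒ total 5705
20–39: 5400 × 0.976 = 5270
40–59: 6900 × 0.981 = 6769
60–79: 11100 × 0.943 = 10467
80+: 1800 × 0.96 + 10100 × 0.446 = 1728 + 4505 = 6233
Giving 5705 / 5270 / 6769 / 10467 / 6233.
Dependents (band 0–19 + band 80+) = 5705 + 6233 = 11938; working-age = 22506; ratio = 11938/22506 × 100 = 53.0

53.0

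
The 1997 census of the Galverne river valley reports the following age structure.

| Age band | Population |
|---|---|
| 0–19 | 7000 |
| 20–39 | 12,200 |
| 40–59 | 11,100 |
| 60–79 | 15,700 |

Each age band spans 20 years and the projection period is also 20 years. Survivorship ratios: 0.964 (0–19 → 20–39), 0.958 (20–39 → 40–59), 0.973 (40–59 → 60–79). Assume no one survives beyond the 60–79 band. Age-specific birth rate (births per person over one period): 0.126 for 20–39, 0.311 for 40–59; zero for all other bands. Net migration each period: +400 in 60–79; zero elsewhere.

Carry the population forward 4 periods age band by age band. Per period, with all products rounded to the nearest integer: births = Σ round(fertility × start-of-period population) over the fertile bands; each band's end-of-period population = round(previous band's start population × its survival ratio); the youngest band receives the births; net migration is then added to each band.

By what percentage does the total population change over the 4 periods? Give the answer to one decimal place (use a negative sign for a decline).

Period 1.
Births: 12200 × 0.126 = 1537, 11100 × 0.311 = 3452 — total 4989
20–39: 7000 × 0.964 = 6748
40–59: 12200 × 0.958 = 11688
60–79: 11100 × 0.973 = 10800
Net migration: 60–79 + 400 → 11200
→ [4989, 6748, 11688, 11200]
Period 2.
Births: 6748 × 0.126 = 850, 11688 × 0.311 = 3635 — total 4485
20–39: 4989 × 0.964 = 4809
40–59: 6748 × 0.958 = 6465
60–79: 11688 × 0.973 = 11372
Net migration: 60–79 + 400 → 11772
→ [4485, 4809, 6465, 11772]
Period 3.
Births: 4809 × 0.126 = 606, 6465 × 0.311 = 2011 — total 2617
20–39: 4485 × 0.964 = 4324
40–59: 4809 × 0.958 = 4607
60–79: 6465 × 0.973 = 6290
Net migration: 60–79 + 400 → 6690
→ [2617, 4324, 4607, 6690]
Period 4.
Births: 4324 × 0.126 = 545, 4607 × 0.311 = 1433 — total 1978
20–39: 2617 × 0.964 = 2523
40–59: 4324 × 0.958 = 4142
60–79: 4607 × 0.973 = 4483
Net migration: 60–79 + 400 → 4883
→ [1978, 2523, 4142, 4883]
Total: 46000 → 13526; change = -32474; percentage change = -70.6%

-70.6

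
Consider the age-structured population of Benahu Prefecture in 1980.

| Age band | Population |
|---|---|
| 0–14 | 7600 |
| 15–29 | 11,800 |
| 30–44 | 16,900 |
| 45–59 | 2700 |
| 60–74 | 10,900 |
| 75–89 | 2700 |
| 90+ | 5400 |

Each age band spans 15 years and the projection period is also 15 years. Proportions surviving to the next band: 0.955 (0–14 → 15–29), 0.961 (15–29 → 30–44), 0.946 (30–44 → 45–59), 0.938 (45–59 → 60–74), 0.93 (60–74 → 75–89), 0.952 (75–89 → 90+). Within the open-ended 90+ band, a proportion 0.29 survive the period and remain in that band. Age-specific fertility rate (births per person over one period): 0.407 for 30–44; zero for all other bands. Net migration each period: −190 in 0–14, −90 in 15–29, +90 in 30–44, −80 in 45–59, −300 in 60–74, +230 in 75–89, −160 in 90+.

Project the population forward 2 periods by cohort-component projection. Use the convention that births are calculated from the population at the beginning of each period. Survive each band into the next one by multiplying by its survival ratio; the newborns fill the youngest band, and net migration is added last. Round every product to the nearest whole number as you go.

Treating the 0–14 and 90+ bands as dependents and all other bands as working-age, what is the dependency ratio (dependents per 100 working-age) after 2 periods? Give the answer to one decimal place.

(Groups numbered youngest = 1 to oldest = 7.)
Period 1:
Births: 16900 × 0.407 = 6878
Group 2: 7600 × 0.955 = 7258
Group 3: 11800 × 0.961 = 11340
Group 4: 16900 × 0.946 = 15987
Group 5: 2700 × 0.938 = 2533
Group 6: 10900 × 0.93 = 10137
Group 7: 2700 × 0.952 + 5400 × 0.29 = 2570 + 1566 = 4136
Net migration: Group 1 − 190 → 6688; Group 2 − 90 → 7168; Group 3 + 90 → 11430; Group 4 − 80 → 15907; Group 5 − 300 → 2233; Group 6 + 230 → 10367; Group 7 − 160 → 3976
Giving 6688 / 7168 / 11430 / 15907 / 2233 / 10367 / 3976.
Period 2:
Births: 11430 × 0.407 = 4652
Group 2: 6688 × 0.955 = 6387
Group 3: 7168 × 0.961 = 6888
Group 4: 11430 × 0.946 = 10813
Group 5: 15907 × 0.938 = 14921
Group 6: 2233 × 0.93 = 2077
Group 7: 10367 × 0.952 + 3976 × 0.29 = 9869 + 1153 = 11022
Net migration: Group 1 − 190 → 4462; Group 2 − 90 → 6297; Group 3 + 90 → 6978; Group 4 − 80 → 10733; Group 5 − 300 → 14621; Group 6 + 230 → 2307; Group 7 − 160 → 10862
Giving 4462 / 6297 / 6978 / 10733 / 14621 / 2307 / 10862.
Dependents (band 0–14 + band 90+) = 4462 + 10862 = 15324; working-age = 40936; ratio = 15324/40936 × 100 = 37.4

37.4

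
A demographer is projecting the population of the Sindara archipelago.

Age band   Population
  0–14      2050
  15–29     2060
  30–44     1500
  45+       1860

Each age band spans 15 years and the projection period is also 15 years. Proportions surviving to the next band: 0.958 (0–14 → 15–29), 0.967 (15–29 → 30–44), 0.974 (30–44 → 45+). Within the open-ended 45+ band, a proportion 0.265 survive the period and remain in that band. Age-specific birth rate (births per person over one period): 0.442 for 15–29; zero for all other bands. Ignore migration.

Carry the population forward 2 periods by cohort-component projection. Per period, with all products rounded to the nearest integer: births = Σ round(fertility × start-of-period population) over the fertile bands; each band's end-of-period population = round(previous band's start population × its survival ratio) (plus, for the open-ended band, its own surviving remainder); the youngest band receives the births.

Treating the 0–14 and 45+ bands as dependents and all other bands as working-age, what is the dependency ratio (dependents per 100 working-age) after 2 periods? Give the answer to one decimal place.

120.0

Period 1:
Births: 2060 × 0.442 = 911
15–29: 2050 × 0.958 = 1964
30–44: 2060 × 0.967 = 1992
45+: 1500 × 0.974 + 1860 × 0.265 = 1461 + 493 = 1954
→ [911, 1964, 1992, 1954]
Period 2:
Births: 1964 × 0.442 = 868
15–29: 911 × 0.958 = 873
30–44: 1964 × 0.967 = 1899
45+: 1992 × 0.974 + 1954 × 0.265 = 1940 + 518 = 2458
→ [868, 873, 1899, 2458]
Dependents (band 0–14 + band 45+) = 868 + 2458 = 3326; working-age = 2772; ratio = 3326/2772 × 100 = 120.0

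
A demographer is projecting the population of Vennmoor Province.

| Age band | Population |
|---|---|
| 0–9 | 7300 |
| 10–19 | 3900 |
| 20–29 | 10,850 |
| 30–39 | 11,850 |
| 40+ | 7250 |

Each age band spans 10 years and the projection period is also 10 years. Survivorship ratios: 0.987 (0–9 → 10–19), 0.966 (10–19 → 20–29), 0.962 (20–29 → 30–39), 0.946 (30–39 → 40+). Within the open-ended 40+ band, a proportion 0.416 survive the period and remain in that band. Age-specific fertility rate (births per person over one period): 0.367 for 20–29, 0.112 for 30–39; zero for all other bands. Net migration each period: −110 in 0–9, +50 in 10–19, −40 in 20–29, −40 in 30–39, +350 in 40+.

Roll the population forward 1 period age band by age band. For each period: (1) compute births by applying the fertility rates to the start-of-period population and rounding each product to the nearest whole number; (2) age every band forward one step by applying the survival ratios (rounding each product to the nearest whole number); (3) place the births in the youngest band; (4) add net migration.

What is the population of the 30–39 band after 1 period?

Period 1:
Births: 10850 * 0.367 = 3982  |  11850 * 0.112 = 1327 → total 5309
10–19: 7300 * 0.987 = 7205
20–29: 3900 * 0.966 = 3767
30–39: 10850 * 0.962 = 10438
40+: 11850 * 0.946 + 7250 * 0.416 = 11210 + 3016 = 14226
Net migration: 0–9 − 110 → 5199; 10–19 + 50 → 7255; 20–29 − 40 → 3727; 30–39 − 40 → 10398; 40+ + 350 → 14576
Giving 5199 / 7255 / 3727 / 10398 / 14576.

10398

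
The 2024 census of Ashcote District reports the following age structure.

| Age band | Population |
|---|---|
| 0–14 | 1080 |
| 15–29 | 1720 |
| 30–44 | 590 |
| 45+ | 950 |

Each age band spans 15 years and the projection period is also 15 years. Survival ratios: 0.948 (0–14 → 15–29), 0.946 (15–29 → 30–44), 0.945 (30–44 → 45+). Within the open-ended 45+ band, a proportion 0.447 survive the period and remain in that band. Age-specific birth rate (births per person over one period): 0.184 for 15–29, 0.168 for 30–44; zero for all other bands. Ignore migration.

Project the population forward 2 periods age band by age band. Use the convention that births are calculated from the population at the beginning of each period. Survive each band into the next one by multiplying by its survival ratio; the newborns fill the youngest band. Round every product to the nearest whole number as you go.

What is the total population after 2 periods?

3800

After projecting period 1:
Births: 1720 × 0.184 = 316, 590 × 0.168 = 99 ⇒ total 415
15–29: 1080 × 0.948 = 1024
30–44: 1720 × 0.946 = 1627
45+: 590 × 0.945 + 950 × 0.447 = 558 + 425 = 983
End of period: [415, 1024, 1627, 983]
After projecting period 2:
Births: 1024 × 0.184 = 188, 1627 × 0.168 = 273 ⇒ total 461
15–29: 415 × 0.948 = 393
30–44: 1024 × 0.946 = 969
45+: 1627 × 0.945 + 983 × 0.447 = 1538 + 439 = 1977
End of period: [461, 393, 969, 1977]
Total after period 2: 461 + 393 + 969 + 1977 = 3800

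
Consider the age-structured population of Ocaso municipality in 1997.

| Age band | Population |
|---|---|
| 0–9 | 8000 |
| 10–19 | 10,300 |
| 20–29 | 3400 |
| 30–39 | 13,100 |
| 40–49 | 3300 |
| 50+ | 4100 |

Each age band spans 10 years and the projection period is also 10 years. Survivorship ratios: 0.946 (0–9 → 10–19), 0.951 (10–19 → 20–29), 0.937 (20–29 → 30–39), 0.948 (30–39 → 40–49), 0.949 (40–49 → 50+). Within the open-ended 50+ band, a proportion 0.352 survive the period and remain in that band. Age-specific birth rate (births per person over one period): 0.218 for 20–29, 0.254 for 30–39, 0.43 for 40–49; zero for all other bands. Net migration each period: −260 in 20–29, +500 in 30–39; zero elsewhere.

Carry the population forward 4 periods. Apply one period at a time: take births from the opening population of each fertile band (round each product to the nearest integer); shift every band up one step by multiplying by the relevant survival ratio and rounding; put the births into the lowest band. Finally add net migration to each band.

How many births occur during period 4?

6643

(Groups numbered youngest = 1 to oldest = 6.)
— Period 1 —
Births: 3400 × 0.218 = 741  |  13100 × 0.254 = 3327  |  3300 × 0.43 = 1419 → 5487
Group 2: 8000 × 0.946 = 7568
Group 3: 10300 × 0.951 = 9795
Group 4: 3400 × 0.937 = 3186
Group 5: 13100 × 0.948 = 12419
Group 6: 3300 × 0.949 + 4100 × 0.352 = 3132 + 1443 = 4575
Net migration: Group 3 − 260 → 9535; Group 4 + 500 → 3686
Giving 5487 / 7568 / 9535 / 3686 / 12419 / 4575.
— Period 2 —
Births: 9535 × 0.218 = 2079  |  3686 × 0.254 = 936  |  12419 × 0.43 = 5340 → 8355
Group 2: 5487 × 0.946 = 5191
Group 3: 7568 × 0.951 = 7197
Group 4: 9535 × 0.937 = 8934
Group 5: 3686 × 0.948 = 3494
Group 6: 12419 × 0.949 + 4575 × 0.352 = 11786 + 1610 = 13396
Net migration: Group 3 − 260 → 6937; Group 4 + 500 → 9434
Giving 8355 / 5191 / 6937 / 9434 / 3494 / 13396.
— Period 3 —
Births: 6937 × 0.218 = 1512  |  9434 × 0.254 = 2396  |  3494 × 0.43 = 1502 → 5410
Group 2: 8355 × 0.946 = 7904
Group 3: 5191 × 0.951 = 4937
Group 4: 6937 × 0.937 = 6500
Group 5: 9434 × 0.948 = 8943
Group 6: 3494 × 0.949 + 13396 × 0.352 = 3316 + 4715 = 8031
Net migration: Group 3 − 260 → 4677; Group 4 + 500 → 7000
Giving 5410 / 7904 / 4677 / 7000 / 8943 / 8031.
— Period 4 —
Births: 4677 × 0.218 = 1020  |  7000 × 0.254 = 1778  |  8943 × 0.43 = 3845 → 6643
Group 2: 5410 × 0.946 = 5118
Group 3: 7904 × 0.951 = 7517
Group 4: 4677 × 0.937 = 4382
Group 5: 7000 × 0.948 = 6636
Group 6: 8943 × 0.949 + 8031 × 0.352 = 8487 + 2827 = 11314
Net migration: Group 3 − 260 → 7257; Group 4 + 500 → 4882
Giving 6643 / 5118 / 7257 / 4882 / 6636 / 11314.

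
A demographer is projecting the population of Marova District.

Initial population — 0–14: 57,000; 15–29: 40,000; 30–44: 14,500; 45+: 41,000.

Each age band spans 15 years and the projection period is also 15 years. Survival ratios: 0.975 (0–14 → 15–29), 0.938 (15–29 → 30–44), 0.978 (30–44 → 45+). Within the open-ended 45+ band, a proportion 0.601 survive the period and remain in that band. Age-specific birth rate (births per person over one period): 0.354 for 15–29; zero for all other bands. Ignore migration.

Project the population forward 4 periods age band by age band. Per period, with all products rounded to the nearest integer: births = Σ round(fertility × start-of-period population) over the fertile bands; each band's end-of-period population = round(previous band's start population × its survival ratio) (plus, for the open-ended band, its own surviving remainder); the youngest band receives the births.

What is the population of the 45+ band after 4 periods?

(Groups numbered youngest = 1 to oldest = 4.)
After projecting period 1:
Births: 40000 × 0.354 = 14160
Group 2: 57000 × 0.975 = 55575
Group 3: 40000 × 0.938 = 37520
Group 4: 14500 × 0.978 + 41000 × 0.601 = 14181 + 24641 = 38822
End of period: [14160, 55575, 37520, 38822]
After projecting period 2:
Births: 55575 × 0.354 = 19674
Group 2: 14160 × 0.975 = 13806
Group 3: 55575 × 0.938 = 52129
Group 4: 37520 × 0.978 + 38822 × 0.601 = 36695 + 23332 = 60027
End of period: [19674, 13806, 52129, 60027]
After projecting period 3:
Births: 13806 × 0.354 = 4887
Group 2: 19674 × 0.975 = 19182
Group 3: 13806 × 0.938 = 12950
Group 4: 52129 × 0.978 + 60027 × 0.601 = 50982 + 36076 = 87058
End of period: [4887, 19182, 12950, 87058]
After projecting period 4:
Births: 19182 × 0.354 = 6790
Group 2: 4887 × 0.975 = 4765
Group 3: 19182 × 0.938 = 17993
Group 4: 12950 × 0.978 + 87058 × 0.601 = 12665 + 52322 = 64987
End of period: [6790, 4765, 17993, 64987]

64987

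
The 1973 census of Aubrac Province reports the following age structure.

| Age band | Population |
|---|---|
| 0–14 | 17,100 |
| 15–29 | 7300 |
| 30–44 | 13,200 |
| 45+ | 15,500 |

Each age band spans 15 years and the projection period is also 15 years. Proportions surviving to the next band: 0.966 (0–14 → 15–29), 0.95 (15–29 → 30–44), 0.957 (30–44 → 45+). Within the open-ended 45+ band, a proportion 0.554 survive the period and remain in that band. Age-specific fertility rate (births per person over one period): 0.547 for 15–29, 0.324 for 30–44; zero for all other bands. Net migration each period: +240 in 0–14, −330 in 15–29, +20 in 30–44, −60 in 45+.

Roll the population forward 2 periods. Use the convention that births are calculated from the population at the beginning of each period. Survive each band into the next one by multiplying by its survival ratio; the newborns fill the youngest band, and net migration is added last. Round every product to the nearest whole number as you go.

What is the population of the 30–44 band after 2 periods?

(Groups numbered youngest = 1 to oldest = 4.)
— Period 1 —
Births: 7300 × 0.547 = 3993  |  13200 × 0.324 = 4277 → total 8270
Group 2: 17100 × 0.966 = 16519
Group 3: 7300 × 0.95 = 6935
Group 4: 13200 × 0.957 + 15500 × 0.554 = 12632 + 8587 = 21219
Net migration: Group 1 + 240 → 8510; Group 2 − 330 → 16189; Group 3 + 20 → 6955; Group 4 − 60 → 21159
End of period: [8510, 16189, 6955, 21159]
— Period 2 —
Births: 16189 × 0.547 = 8855  |  6955 × 0.324 = 2253 → total 11108
Group 2: 8510 × 0.966 = 8221
Group 3: 16189 × 0.95 = 15380
Group 4: 6955 × 0.957 + 21159 × 0.554 = 6656 + 11722 = 18378
Net migration: Group 1 + 240 → 11348; Group 2 − 330 → 7891; Group 3 + 20 → 15400; Group 4 − 60 → 18318
End of period: [11348, 7891, 15400, 18318]

15400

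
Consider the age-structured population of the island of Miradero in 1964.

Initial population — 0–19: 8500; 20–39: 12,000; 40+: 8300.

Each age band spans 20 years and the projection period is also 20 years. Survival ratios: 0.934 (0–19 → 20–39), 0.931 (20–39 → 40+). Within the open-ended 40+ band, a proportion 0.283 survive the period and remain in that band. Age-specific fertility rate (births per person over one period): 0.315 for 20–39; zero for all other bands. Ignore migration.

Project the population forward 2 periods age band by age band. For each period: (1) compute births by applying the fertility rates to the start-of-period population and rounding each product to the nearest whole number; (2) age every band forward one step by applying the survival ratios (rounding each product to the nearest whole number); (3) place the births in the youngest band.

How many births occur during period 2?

Period 1.
Births: 12000 * 0.315 = 3780
20–39: 8500 * 0.934 = 7939
40+: 12000 * 0.931 + 8300 * 0.283 = 11172 + 2349 = 13521
→ [3780, 7939, 13521]
Period 2.
Births: 7939 * 0.315 = 2501
20–39: 3780 * 0.934 = 3531
40+: 7939 * 0.931 + 13521 * 0.283 = 7391 + 3826 = 11217
→ [2501, 3531, 11217]

2501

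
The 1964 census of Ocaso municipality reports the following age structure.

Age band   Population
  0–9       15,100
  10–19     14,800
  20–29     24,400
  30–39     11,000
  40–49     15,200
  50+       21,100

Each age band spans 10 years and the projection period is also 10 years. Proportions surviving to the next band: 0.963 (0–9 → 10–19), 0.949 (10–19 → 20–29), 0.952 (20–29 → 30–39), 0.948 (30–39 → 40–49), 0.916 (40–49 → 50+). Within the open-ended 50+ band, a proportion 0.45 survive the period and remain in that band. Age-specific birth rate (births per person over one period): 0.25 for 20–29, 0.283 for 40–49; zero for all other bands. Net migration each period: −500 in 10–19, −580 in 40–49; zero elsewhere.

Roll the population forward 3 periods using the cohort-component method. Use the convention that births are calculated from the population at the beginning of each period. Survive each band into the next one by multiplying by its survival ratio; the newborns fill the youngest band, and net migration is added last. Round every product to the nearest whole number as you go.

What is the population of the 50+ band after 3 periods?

Period 1:
Births: 24400 × 0.25 = 6100, 15200 × 0.283 = 4302 — total 10402
10–19: 15100 × 0.963 = 14541
20–29: 14800 × 0.949 = 14045
30–39: 24400 × 0.952 = 23229
40–49: 11000 × 0.948 = 10428
50+: 15200 × 0.916 + 21100 × 0.45 = 13923 + 9495 = 23418
Net migration: 10–19 − 500 → 14041; 40–49 − 580 → 9848
End of period: [10402, 14041, 14045, 23229, 9848, 23418]
Period 2:
Births: 14045 × 0.25 = 3511, 9848 × 0.283 = 2787 — total 6298
10–19: 10402 × 0.963 = 10017
20–29: 14041 × 0.949 = 13325
30–39: 14045 × 0.952 = 13371
40–49: 23229 × 0.948 = 22021
50+: 9848 × 0.916 + 23418 × 0.45 = 9021 + 10538 = 19559
Net migration: 10–19 − 500 → 9517; 40–49 − 580 → 21441
End of period: [6298, 9517, 13325, 13371, 21441, 19559]
Period 3:
Births: 13325 × 0.25 = 3331, 21441 × 0.283 = 6068 — total 9399
10–19: 6298 × 0.963 = 6065
20–29: 9517 × 0.949 = 9032
30–39: 13325 × 0.952 = 12685
40–49: 13371 × 0.948 = 12676
50+: 21441 × 0.916 + 19559 × 0.45 = 19640 + 8802 = 28442
Net migration: 10–19 − 500 → 5565; 40–49 − 580 → 12096
End of period: [9399, 5565, 9032, 12685, 12096, 28442]

28442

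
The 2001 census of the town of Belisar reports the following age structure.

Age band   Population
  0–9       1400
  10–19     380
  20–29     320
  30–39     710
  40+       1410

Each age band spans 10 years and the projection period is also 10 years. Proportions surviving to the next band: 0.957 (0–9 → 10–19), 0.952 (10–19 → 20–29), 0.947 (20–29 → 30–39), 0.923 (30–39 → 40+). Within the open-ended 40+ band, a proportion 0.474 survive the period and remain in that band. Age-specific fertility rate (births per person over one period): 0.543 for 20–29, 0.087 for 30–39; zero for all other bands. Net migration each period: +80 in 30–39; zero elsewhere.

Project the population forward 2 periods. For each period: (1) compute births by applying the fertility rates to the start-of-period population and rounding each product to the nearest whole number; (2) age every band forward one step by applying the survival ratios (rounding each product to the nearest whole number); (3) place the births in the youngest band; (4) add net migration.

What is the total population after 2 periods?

3136

[period 1]
Births: 320 × 0.543 = 174, 710 × 0.087 = 62 — total 236
10–19: 1400 × 0.957 = 1340
20–29: 380 × 0.952 = 362
30–39: 320 × 0.947 = 303
40+: 710 × 0.923 + 1410 × 0.474 = 655 + 668 = 1323
Net migration: 30–39 + 80 → 383
Population now: 0–9=236, 10–19=1340, 20–29=362, 30–39=383, 40+=1323
[period 2]
Births: 362 × 0.543 = 197, 383 × 0.087 = 33 — total 230
10–19: 236 × 0.957 = 226
20–29: 1340 × 0.952 = 1276
30–39: 362 × 0.947 = 343
40+: 383 × 0.923 + 1323 × 0.474 = 354 + 627 = 981
Net migration: 30–39 + 80 → 423
Population now: 0–9=230, 10–19=226, 20–29=1276, 30–39=423, 40+=981
Total after period 2: 230 + 226 + 1276 + 423 + 981 = 3136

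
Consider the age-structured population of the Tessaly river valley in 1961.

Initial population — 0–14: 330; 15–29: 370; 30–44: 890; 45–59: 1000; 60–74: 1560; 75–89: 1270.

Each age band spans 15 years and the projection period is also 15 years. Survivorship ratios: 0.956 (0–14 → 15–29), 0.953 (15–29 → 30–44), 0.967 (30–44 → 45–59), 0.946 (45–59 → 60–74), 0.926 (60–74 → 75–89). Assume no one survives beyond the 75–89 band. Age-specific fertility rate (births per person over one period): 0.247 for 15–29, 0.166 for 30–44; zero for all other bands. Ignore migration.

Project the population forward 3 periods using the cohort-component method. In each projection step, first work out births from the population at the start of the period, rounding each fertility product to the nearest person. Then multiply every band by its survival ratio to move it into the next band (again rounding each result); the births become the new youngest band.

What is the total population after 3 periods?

Call the groups 1 to 6, youngest first.
After projecting period 1:
Births: 370 × 0.247 = 91 ; 890 × 0.166 = 148 — total 239
Group 2: 330 × 0.956 = 315
Group 3: 370 × 0.953 = 353
Group 4: 890 × 0.967 = 861
Group 5: 1000 × 0.946 = 946
Group 6: 1560 × 0.926 = 1445
End of period: [239, 315, 353, 861, 946, 1445]
After projecting period 2:
Births: 315 × 0.247 = 78 ; 353 × 0.166 = 59 — total 137
Group 2: 239 × 0.956 = 228
Group 3: 315 × 0.953 = 300
Group 4: 353 × 0.967 = 341
Group 5: 861 × 0.946 = 815
Group 6: 946 × 0.926 = 876
End of period: [137, 228, 300, 341, 815, 876]
After projecting period 3:
Births: 228 × 0.247 = 56 ; 300 × 0.166 = 50 — total 106
Group 2: 137 × 0.956 = 131
Group 3: 228 × 0.953 = 217
Group 4: 300 × 0.967 = 290
Group 5: 341 × 0.946 = 323
Group 6: 815 × 0.926 = 755
End of period: [106, 131, 217, 290, 323, 755]
Total after period 3: 106 + 131 + 217 + 290 + 323 + 755 = 1822

1822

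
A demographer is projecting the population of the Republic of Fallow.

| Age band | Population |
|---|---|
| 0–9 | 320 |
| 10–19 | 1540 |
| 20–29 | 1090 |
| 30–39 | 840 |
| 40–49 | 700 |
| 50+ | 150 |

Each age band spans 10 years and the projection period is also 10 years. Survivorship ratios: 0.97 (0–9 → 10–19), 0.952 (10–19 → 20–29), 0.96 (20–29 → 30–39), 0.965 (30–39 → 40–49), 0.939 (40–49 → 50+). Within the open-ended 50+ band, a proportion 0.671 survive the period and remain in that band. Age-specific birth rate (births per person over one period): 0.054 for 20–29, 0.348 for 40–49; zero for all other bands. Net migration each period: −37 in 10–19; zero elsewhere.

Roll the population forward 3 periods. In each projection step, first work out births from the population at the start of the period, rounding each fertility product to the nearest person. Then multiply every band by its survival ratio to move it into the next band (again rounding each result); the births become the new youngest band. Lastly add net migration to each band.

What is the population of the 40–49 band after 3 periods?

After projecting period 1:
Births: 1090 * 0.054 = 59 ; 700 * 0.348 = 244 ⇒ total 303
10–19: 320 * 0.97 = 310
20–29: 1540 * 0.952 = 1466
30–39: 1090 * 0.96 = 1046
40–49: 840 * 0.965 = 811
50+: 700 * 0.939 + 150 * 0.671 = 657 + 101 = 758
Net migration: 10–19 − 37 → 273
Giving 303 / 273 / 1466 / 1046 / 811 / 758.
After projecting period 2:
Births: 1466 * 0.054 = 79 ; 811 * 0.348 = 282 ⇒ total 361
10–19: 303 * 0.97 = 294
20–29: 273 * 0.952 = 260
30–39: 1466 * 0.96 = 1407
40–49: 1046 * 0.965 = 1009
50+: 811 * 0.939 + 758 * 0.671 = 762 + 509 = 1271
Net migration: 10–19 − 37 → 257
Giving 361 / 257 / 260 / 1407 / 1009 / 1271.
After projecting period 3:
Births: 260 * 0.054 = 14 ; 1009 * 0.348 = 351 ⇒ total 365
10–19: 361 * 0.97 = 350
20–29: 257 * 0.952 = 245
30–39: 260 * 0.96 = 250
40–49: 1407 * 0.965 = 1358
50+: 1009 * 0.939 + 1271 * 0.671 = 947 + 853 = 1800
Net migration: 10–19 − 37 → 313
Giving 365 / 313 / 245 / 250 / 1358 / 1800.

1358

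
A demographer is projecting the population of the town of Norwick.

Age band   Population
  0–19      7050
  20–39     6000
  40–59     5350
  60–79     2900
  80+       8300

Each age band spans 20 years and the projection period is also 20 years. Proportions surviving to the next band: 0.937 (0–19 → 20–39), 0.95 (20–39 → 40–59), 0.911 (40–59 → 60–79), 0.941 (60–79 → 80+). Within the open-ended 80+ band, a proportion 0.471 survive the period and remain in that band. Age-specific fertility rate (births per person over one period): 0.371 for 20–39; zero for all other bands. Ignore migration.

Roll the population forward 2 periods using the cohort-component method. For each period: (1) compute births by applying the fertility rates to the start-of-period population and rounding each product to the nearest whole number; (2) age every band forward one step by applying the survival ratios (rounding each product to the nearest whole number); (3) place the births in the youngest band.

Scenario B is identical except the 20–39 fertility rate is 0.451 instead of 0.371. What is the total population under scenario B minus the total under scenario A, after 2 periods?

978

Let band 1 be 0–19 through band 5 = 80+.
— Period 1 —
Births: 6000 × 0.371 = 2226
Band 2: 7050 × 0.937 = 6606
Band 3: 6000 × 0.95 = 5700
Band 4: 5350 × 0.911 = 4874
Band 5: 2900 × 0.941 + 8300 × 0.471 = 2729 + 3909 = 6638
End of period: [2226, 6606, 5700, 4874, 6638]
— Period 2 —
Births: 6606 × 0.371 = 2451
Band 2: 2226 × 0.937 = 2086
Band 3: 6606 × 0.95 = 6276
Band 4: 5700 × 0.911 = 5193
Band 5: 4874 × 0.941 + 6638 × 0.471 = 4586 + 3126 = 7712
End of period: [2451, 2086, 6276, 5193, 7712]
Scenario A total after 2 periods: 23718
Scenario B projection —
— Period 1 —
Births: 6000 × 0.451 = 2706
Band 2: 7050 × 0.937 = 6606
Band 3: 6000 × 0.95 = 5700
Band 4: 5350 × 0.911 = 4874
Band 5: 2900 × 0.941 + 8300 × 0.471 = 2729 + 3909 = 6638
End of period: [2706, 6606, 5700, 4874, 6638]
— Period 2 —
Births: 6606 × 0.451 = 2979
Band 2: 2706 × 0.937 = 2536
Band 3: 6606 × 0.95 = 6276
Band 4: 5700 × 0.911 = 5193
Band 5: 4874 × 0.941 + 6638 × 0.471 = 4586 + 3126 = 7712
End of period: [2979, 2536, 6276, 5193, 7712]
Scenario B total after 2 periods: 24696
Difference B − A = 24696 − 23718 = 978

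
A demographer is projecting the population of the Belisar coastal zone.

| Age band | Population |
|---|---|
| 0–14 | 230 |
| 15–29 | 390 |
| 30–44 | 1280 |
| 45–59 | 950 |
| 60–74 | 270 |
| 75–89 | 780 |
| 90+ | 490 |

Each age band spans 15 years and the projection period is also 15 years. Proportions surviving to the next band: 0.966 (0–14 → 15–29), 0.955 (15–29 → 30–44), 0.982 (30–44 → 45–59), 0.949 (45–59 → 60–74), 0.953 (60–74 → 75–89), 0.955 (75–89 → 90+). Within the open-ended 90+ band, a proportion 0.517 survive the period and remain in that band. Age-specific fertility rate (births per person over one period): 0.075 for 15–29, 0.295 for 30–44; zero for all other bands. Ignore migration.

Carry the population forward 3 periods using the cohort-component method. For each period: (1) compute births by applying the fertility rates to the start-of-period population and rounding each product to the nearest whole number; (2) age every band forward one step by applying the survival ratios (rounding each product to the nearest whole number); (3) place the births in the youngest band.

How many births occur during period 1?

407

Period 1:
Births: 390 * 0.075 = 29, 1280 * 0.295 = 378 ⇒ total 407
15–29: 230 * 0.966 = 222
30–44: 390 * 0.955 = 372
45–59: 1280 * 0.982 = 1257
60–74: 950 * 0.949 = 902
75–89: 270 * 0.953 = 257
90+: 780 * 0.955 + 490 * 0.517 = 745 + 253 = 998
Giving 407 / 222 / 372 / 1257 / 902 / 257 / 998.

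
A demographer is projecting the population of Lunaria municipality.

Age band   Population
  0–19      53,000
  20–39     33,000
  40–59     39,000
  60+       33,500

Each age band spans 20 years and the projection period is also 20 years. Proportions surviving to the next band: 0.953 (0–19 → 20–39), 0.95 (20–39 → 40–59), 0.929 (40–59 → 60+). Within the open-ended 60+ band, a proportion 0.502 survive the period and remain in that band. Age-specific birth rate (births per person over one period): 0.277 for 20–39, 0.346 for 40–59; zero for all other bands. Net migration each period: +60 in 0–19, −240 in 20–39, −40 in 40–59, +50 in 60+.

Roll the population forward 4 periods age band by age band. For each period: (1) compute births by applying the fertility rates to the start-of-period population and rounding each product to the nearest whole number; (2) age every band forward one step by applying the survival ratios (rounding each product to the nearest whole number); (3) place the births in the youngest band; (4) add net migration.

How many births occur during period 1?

22635

Period 1:
Births: 33000 * 0.277 = 9141  |  39000 * 0.346 = 13494 — total 22635
20–39: 53000 * 0.953 = 50509
40–59: 33000 * 0.95 = 31350
60+: 39000 * 0.929 + 33500 * 0.502 = 36231 + 16817 = 53048
Net migration: 0–19 + 60 → 22695; 20–39 − 240 → 50269; 40–59 − 40 → 31310; 60+ + 50 → 53098
Population now: 0–19=22695, 20–39=50269, 40–59=31310, 60+=53098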